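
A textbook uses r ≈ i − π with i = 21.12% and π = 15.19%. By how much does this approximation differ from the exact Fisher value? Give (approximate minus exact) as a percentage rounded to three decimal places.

Approximate: r ≈ 21.120% − 15.190% = 5.9300%
Exact: (1 + 0.2112)/(1 + 0.1519) − 1 = 5.1480%
Error = 5.9300% − 5.1480% = 0.7820% → 0.782%.

0.782%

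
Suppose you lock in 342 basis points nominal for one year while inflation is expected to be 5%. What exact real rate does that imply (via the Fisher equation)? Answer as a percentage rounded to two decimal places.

By the Fisher equation, 1 + r = (1 + i)/(1 + π).
1 + r = 1.03420 / 1.05000 = 0.984952
r = 0.984952 − 1 = -1.5048%, i.e. -1.50%.

-1.50%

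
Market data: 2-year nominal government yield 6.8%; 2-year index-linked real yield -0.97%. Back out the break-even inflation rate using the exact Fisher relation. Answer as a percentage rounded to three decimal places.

7.846%

(1 + π) = (1 + i)/(1 + r) = 1.06800 / 0.99030 = 1.078461
Break-even inflation = 1.078461 − 1 → 7.846%.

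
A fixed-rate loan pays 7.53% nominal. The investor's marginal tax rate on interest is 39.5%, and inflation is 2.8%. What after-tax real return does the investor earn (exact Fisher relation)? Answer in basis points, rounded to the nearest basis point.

After-tax nominal return = 7.53% × (1 − 0.395) = 4.55565%.
1 + r = 1.0455565 / 1.02800 = 1.017078
After-tax real rate = 1.017078 − 1 → 171 basis points.

171 basis points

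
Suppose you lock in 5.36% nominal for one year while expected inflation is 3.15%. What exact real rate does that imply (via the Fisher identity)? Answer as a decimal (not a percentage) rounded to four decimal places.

By the Fisher identity, 1 + r = (1 + i)/(1 + π).
1 + r = 1.05360 / 1.03150 = 1.021425
r = 1.021425 − 1 = 2.1425%, i.e. 0.0214.

0.0214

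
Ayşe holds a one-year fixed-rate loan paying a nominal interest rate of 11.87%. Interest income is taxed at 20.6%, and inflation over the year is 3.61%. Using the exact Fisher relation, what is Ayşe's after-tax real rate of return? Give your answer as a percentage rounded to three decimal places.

After-tax nominal return = 11.87% × (1 − 0.206) = 9.42478%.
1 + r = 1.0942478 / 1.03610 = 1.056122
After-tax real rate = 1.056122 − 1 → 5.612%.

5.612%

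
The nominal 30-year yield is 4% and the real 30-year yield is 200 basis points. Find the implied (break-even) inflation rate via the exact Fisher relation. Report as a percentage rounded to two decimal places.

1.96%

(1 + π) = (1 + i)/(1 + r) = 1.04000 / 1.02000 = 1.019608
Break-even inflation = 1.019608 − 1 → 1.96%.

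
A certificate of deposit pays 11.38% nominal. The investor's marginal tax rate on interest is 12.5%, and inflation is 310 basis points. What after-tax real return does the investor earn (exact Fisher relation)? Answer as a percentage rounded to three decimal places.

6.651%

After-tax nominal return = 11.38% × (1 − 0.125) = 9.9575%.
1 + r = 1.099575 / 1.03100 = 1.066513
After-tax real rate = 1.066513 − 1 → 6.651%.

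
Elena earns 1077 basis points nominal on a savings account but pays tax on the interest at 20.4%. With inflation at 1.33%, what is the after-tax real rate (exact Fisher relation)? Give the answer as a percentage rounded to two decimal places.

7.15%

After-tax nominal return = 10.77% × (1 − 0.204) = 8.57292%.
1 + r = 1.0857292 / 1.01330 = 1.071479
After-tax real rate = 1.071479 − 1 → 7.15%.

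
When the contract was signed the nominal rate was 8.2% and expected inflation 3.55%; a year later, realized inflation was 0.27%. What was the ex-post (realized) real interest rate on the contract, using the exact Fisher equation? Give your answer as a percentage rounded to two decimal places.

7.91%

Ex-post: (1 + 0.0820)/(1 + 0.0027) − 1 = 7.9086%
So the realized real rate is 7.91%.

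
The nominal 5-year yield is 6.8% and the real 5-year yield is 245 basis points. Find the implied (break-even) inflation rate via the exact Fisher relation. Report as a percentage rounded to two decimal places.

4.25%

(1 + π) = (1 + i)/(1 + r) = 1.06800 / 1.02450 = 1.042460
Break-even inflation = 1.042460 − 1 → 4.25%.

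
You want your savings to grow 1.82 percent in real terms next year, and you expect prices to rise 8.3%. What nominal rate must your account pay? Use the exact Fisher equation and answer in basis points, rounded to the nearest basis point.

(1 + i) = (1 + r)(1 + π) = 1.01820 × 1.08300 = 1.1027106
i = 1.1027106 − 1, so the required nominal rate is 1027 basis points.

1027 basis points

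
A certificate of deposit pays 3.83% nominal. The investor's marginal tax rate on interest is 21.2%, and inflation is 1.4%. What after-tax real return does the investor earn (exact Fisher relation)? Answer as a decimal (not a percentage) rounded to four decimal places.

After-tax nominal return = 3.83% × (1 − 0.212) = 3.01804%.
1 + r = 1.0301804 / 1.01400 = 1.015957
After-tax real rate = 1.015957 − 1 → 0.0160.

0.0160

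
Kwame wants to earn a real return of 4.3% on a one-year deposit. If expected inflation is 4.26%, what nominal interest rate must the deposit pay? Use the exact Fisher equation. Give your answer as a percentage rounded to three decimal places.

8.743%

(1 + i) = (1 + r)(1 + π) = 1.04300 × 1.04260 = 1.0874318
i = 1.0874318 − 1, so the required nominal rate is 8.743%.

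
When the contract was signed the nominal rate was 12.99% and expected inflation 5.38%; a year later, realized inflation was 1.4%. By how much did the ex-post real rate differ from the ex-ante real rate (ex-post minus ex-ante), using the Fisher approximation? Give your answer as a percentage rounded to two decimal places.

3.98%

Ex-ante: 12.99% − 5.38% = 7.610%
Ex-post: 12.99% − 1.4% = 11.590%
Difference (ex-post − ex-ante) = 3.9800% → 3.98%.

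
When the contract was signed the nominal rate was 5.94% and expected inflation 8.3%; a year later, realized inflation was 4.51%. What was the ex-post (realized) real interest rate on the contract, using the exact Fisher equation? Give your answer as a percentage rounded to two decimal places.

Ex-post: (1 + 0.0594)/(1 + 0.0451) − 1 = 1.3683%
So the realized real rate is 1.37%.

1.37%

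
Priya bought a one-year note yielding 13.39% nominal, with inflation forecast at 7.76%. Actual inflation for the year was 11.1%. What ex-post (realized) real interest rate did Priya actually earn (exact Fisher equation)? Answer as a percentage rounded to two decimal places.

2.06%

Ex-post: (1 + 0.1339)/(1 + 0.1110) − 1 = 2.0612%
So the realized real rate is 2.06%.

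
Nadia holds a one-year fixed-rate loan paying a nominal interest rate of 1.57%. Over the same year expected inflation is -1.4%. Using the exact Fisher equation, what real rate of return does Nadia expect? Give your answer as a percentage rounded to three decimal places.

3.012%

By the Fisher equation, 1 + r = (1 + i)/(1 + π).
1 + r = 1.01570 / 0.98600 = 1.030122
r = 1.030122 − 1 = 3.0122%, i.e. 3.012%.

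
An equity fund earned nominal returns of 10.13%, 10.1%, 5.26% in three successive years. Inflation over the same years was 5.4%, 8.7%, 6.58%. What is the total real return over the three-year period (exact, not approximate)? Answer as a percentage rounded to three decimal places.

4.523%

Compound the nominal returns: 1.1013 × 1.1010 × 1.0526 = 1.276310.
Compound inflation: 1.0540 × 1.0870 × 1.0658 = 1.221085.
Deflate: 1.276310 / 1.221085 = 1.045227.
Total real return = 1.045227 − 1 → 4.523%.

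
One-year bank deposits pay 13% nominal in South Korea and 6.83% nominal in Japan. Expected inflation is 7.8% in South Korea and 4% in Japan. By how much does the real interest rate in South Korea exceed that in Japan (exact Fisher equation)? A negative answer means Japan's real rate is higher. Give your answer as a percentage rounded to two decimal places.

South Korea: (1 + 0.1300)/(1 + 0.0780) − 1 = 4.8237%
Japan: (1 + 0.0683)/(1 + 0.0400) − 1 = 2.7212%
Differential = 4.8237% − 2.7212% = 2.1026% → 2.10%.

2.10%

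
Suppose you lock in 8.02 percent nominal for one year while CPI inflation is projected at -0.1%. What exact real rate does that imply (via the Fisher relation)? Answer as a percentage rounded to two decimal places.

8.13%

By the Fisher relation, 1 + r = (1 + i)/(1 + π).
1 + r = 1.08020 / 0.99900 = 1.081281
r = 1.081281 − 1 = 8.1281%, i.e. 8.13%.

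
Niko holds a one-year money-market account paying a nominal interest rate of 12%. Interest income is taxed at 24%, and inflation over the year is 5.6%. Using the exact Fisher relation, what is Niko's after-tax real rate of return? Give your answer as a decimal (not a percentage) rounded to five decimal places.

After-tax nominal return = 12% × (1 − 0.24) = 9.1200%.
1 + r = 1.09120 / 1.05600 = 1.033333
After-tax real rate = 1.033333 − 1 → 0.03333.

0.03333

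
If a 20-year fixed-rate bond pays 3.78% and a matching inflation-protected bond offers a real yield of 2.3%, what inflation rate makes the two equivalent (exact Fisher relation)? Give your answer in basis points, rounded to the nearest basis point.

(1 + π) = (1 + i)/(1 + r) = 1.03780 / 1.02300 = 1.014467
Break-even inflation = 1.014467 − 1 → 145 basis points.

145 basis points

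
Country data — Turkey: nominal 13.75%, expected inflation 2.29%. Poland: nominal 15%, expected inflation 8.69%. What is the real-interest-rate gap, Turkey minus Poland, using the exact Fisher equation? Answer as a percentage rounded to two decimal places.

Turkey: (1 + 0.1375)/(1 + 0.0229) − 1 = 11.2034%
Poland: (1 + 0.1500)/(1 + 0.0869) − 1 = 5.8055%
Differential = 11.2034% − 5.8055% = 5.3979% → 5.40%.

5.40%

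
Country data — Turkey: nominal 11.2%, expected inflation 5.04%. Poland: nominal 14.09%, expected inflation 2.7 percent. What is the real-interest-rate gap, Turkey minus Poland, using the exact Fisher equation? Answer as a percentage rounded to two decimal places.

Turkey: (1 + 0.1120)/(1 + 0.0504) − 1 = 5.8644%
Poland: (1 + 0.1409)/(1 + 0.0270) − 1 = 11.0906%
Differential = 5.8644% − 11.0906% = -5.2261% → -5.23%.

-5.23%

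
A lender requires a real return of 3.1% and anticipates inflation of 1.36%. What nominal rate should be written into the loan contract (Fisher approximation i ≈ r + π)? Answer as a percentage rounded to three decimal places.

4.460%

i ≈ r + π = 3.1% + 1.36% = 4.460%.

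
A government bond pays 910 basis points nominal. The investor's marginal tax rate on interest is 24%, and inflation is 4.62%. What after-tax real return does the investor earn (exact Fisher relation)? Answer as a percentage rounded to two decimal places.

After-tax nominal return = 9.1% × (1 − 0.24) = 6.9160%.
1 + r = 1.06916 / 1.04620 = 1.021946
After-tax real rate = 1.021946 − 1 → 2.19%.

2.19%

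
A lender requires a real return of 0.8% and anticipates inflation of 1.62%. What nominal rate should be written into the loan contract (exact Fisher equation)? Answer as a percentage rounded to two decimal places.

2.43%

(1 + i) = (1 + r)(1 + π) = 1.00800 × 1.01620 = 1.0243296
i = 1.0243296 − 1, so the required nominal rate is 2.43%.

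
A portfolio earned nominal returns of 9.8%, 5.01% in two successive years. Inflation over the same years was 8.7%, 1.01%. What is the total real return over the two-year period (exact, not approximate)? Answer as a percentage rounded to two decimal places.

5.01%

Compound the nominal returns: 1.0980 × 1.0501 = 1.153010.
Compound inflation: 1.0870 × 1.0101 = 1.097979.
Deflate: 1.153010 / 1.097979 = 1.050120.
Total real return = 1.050120 − 1 → 5.01%.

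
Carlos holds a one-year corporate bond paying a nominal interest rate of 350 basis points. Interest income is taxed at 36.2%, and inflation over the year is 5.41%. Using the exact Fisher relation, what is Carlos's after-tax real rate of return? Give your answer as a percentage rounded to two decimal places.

-3.01%

After-tax nominal return = 3.5% × (1 − 0.362) = 2.2330%.
1 + r = 1.02233 / 1.05410 = 0.969861
After-tax real rate = 0.969861 − 1 → -3.01%.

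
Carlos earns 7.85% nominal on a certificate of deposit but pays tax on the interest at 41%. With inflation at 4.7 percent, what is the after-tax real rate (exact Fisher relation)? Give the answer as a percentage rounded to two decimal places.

-0.07%

After-tax nominal return = 7.85% × (1 − 0.41) = 4.6315%.
1 + r = 1.046315 / 1.04700 = 0.999346
After-tax real rate = 0.999346 − 1 → -0.07%.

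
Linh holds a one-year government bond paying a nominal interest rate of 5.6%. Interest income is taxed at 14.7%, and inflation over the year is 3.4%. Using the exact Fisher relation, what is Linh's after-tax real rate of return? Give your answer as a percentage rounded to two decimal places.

After-tax nominal return = 5.6% × (1 − 0.147) = 4.7768%.
1 + r = 1.047768 / 1.03400 = 1.013315
After-tax real rate = 1.013315 − 1 → 1.33%.

1.33%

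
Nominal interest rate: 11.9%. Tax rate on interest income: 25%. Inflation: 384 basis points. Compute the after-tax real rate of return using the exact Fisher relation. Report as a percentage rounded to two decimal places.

After-tax nominal return = 11.9% × (1 − 0.25) = 8.9250%.
1 + r = 1.08925 / 1.03840 = 1.048970
After-tax real rate = 1.048970 − 1 → 4.90%.

4.90%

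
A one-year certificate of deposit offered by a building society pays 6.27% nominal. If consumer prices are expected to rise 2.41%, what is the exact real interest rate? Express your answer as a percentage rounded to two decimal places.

3.77%

1 + r = 1.06270 / 1.02410 = 1.037692
r = 1.037692 − 1 = 3.7692%, i.e. 3.77%.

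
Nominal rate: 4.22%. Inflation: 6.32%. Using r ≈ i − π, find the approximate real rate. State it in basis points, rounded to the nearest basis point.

-210 basis points

r ≈ i − π = 4.22% − 6.32% = -210 basis points.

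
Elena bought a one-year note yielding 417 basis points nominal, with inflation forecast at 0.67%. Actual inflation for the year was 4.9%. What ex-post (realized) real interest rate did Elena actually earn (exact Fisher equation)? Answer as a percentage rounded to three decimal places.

-0.696%

Ex-post: (1 + 0.0417)/(1 + 0.0490) − 1 = -0.6959%
So the realized real rate is -0.696%.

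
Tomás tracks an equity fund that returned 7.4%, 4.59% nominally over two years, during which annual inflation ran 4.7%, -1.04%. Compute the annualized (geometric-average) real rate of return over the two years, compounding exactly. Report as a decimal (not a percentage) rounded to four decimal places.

0.0412

Compound the nominal returns: 1.0740 × 1.0459 = 1.12329660.
Compound inflation: 1.0470 × 0.9896 = 1.03611120.
Deflate: 1.12329660 / 1.03611120 = 1.08414676.
Annualized real rate = 1.08414676^(1/2) − 1 = 4.1224% → 0.0412.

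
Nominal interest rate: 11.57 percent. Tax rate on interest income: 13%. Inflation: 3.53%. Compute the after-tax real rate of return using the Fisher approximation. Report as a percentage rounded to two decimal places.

6.54%

After-tax nominal return = 11.57% × (1 − 0.13) = 10.0659%.
r ≈ 10.0659% − 3.53% → 6.54%.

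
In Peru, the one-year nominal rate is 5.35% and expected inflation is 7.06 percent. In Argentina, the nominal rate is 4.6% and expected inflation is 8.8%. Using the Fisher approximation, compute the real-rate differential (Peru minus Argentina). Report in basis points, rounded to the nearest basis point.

249 basis points

Peru: 5.35% − 7.06% = -1.710%
Argentina: 4.6% − 8.8% = -4.200%
Differential = 2.490% → 249 basis points.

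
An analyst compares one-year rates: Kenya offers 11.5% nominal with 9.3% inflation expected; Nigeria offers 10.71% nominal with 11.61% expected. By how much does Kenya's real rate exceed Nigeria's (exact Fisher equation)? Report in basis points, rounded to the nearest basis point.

282 basis points

Kenya: (1 + 0.1150)/(1 + 0.0930) − 1 = 2.0128%
Nigeria: (1 + 0.1071)/(1 + 0.1161) − 1 = -0.8064%
Differential = 2.0128% − (-0.8064%) = 2.8192% → 282 basis points.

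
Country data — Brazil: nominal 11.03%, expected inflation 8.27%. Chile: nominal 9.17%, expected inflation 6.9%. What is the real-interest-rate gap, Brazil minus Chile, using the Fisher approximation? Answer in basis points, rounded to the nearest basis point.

49 basis points

Brazil: 11.03% − 8.27% = 2.760%
Chile: 9.17% − 6.9% = 2.270%
Differential = 0.490% → 49 basis points.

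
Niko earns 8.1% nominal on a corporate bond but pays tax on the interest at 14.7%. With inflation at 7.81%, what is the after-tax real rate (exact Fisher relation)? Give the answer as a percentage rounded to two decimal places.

After-tax nominal return = 8.1% × (1 − 0.147) = 6.9093%.
1 + r = 1.069093 / 1.07810 = 0.991645
After-tax real rate = 0.991645 − 1 → -0.84%.

-0.84%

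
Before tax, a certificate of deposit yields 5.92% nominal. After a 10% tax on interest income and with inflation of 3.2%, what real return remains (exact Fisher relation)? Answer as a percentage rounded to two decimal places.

2.06%

After-tax nominal return = 5.92% × (1 − 0.1) = 5.3280%.
1 + r = 1.05328 / 1.03200 = 1.020620
After-tax real rate = 1.020620 − 1 → 2.06%.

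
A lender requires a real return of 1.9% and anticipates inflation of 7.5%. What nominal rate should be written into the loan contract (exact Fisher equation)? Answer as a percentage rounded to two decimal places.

9.54%

(1 + i) = (1 + r)(1 + π) = 1.01900 × 1.07500 = 1.095425
i = 1.095425 − 1, so the required nominal rate is 9.54%.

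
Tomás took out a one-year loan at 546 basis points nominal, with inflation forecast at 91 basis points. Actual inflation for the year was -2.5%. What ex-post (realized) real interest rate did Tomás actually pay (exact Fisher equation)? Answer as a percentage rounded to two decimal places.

8.16%

Ex-post: (1 + 0.0546)/(1 − 0.0250) − 1 = 8.1641%
So the realized real rate is 8.16%.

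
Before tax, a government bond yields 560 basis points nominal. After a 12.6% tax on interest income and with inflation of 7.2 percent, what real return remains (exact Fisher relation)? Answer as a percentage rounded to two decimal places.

After-tax nominal return = 5.6% × (1 − 0.126) = 4.8944%.
1 + r = 1.048944 / 1.07200 = 0.978493
After-tax real rate = 0.978493 − 1 → -2.15%.

-2.15%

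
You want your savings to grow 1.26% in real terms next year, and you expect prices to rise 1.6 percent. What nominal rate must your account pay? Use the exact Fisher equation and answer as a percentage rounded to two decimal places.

(1 + i) = (1 + r)(1 + π) = 1.01260 × 1.01600 = 1.0288016
i = 1.0288016 − 1, so the required nominal rate is 2.88%.

2.88%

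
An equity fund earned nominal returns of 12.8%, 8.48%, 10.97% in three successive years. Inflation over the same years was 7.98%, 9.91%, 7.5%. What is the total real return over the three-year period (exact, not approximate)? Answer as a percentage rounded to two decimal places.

Nominal growth factor = 1.1280 × 1.0848 × 1.1097 = 1.357889
Price-level growth factor = 1.0798 × 1.0991 × 1.0750 = 1.275819
Real growth factor = 1.357889 / 1.275819 = 1.064328
Total real return = 1.064328 − 1 → 6.43%.

6.43%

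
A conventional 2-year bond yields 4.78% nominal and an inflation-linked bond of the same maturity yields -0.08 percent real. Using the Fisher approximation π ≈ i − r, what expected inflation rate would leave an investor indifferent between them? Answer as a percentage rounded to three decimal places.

4.860%

π ≈ i − r = 4.78% − (-0.08%) → 4.860%.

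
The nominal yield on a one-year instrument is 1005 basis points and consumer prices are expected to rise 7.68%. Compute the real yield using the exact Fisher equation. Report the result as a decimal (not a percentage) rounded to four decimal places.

0.0220

By the Fisher equation, 1 + r = (1 + i)/(1 + π).
1 + r = 1.10050 / 1.07680 = 1.022010
r = 1.022010 − 1 = 2.2010%, i.e. 0.0220.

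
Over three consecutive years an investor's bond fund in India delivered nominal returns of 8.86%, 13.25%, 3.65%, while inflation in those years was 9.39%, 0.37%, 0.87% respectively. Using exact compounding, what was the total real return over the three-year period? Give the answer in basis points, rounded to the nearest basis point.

Nominal growth factor = 1.0886 × 1.1325 × 1.0365 = 1.277838
Price-level growth factor = 1.0939 × 1.0037 × 1.0087 = 1.107500
Real growth factor = 1.277838 / 1.107500 = 1.153805
Total real return = 1.153805 − 1 → 1538 basis points.

1538 basis points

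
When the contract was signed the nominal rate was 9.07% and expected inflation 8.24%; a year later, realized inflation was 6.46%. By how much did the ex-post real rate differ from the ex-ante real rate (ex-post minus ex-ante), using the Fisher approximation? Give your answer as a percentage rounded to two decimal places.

1.78%

Ex-ante: 9.07% − 8.24% = 0.830%
Ex-post: 9.07% − 6.46% = 2.610%
Difference (ex-post − ex-ante) = 1.7800% → 1.78%.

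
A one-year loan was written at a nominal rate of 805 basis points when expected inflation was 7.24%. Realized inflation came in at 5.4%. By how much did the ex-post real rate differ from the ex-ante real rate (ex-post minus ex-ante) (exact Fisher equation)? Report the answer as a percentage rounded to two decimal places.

Ex-ante: (1 + 0.0805)/(1 + 0.0724) − 1 = 0.7553%
Ex-post: (1 + 0.0805)/(1 + 0.0540) − 1 = 2.5142%
Difference (ex-post − ex-ante) = 1.7589% → 1.76%.

1.76%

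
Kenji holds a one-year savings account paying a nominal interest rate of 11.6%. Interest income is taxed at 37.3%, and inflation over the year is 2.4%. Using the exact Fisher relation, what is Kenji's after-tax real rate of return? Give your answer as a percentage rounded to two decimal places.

4.76%

After-tax nominal return = 11.6% × (1 − 0.373) = 7.2732%.
1 + r = 1.072732 / 1.02400 = 1.047590
After-tax real rate = 1.047590 − 1 → 4.76%.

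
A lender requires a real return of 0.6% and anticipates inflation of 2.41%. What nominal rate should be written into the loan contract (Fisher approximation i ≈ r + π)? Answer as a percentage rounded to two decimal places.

3.01%

i ≈ r + π = 0.6% + 2.41% = 3.01%.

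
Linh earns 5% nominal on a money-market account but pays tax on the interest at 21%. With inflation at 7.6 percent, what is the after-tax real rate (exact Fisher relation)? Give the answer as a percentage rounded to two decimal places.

-3.39%

After-tax nominal return = 5% × (1 − 0.21) = 3.9500%.
1 + r = 1.03950 / 1.07600 = 0.966078
After-tax real rate = 0.966078 − 1 → -3.39%.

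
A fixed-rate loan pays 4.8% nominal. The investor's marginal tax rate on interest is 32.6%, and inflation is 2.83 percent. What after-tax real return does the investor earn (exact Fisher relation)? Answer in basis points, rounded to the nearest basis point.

After-tax nominal return = 4.8% × (1 − 0.326) = 3.2352%.
1 + r = 1.032352 / 1.02830 = 1.003940
After-tax real rate = 1.003940 − 1 → 39 basis points.

39 basis points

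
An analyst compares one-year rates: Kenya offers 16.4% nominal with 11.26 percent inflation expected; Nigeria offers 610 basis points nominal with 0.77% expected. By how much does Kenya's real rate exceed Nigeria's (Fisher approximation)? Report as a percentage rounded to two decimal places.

-0.19%

Kenya: 16.4% − 11.26% = 5.140%
Nigeria: 6.1% − 0.77% = 5.330%
Differential = -0.190% → -0.19%.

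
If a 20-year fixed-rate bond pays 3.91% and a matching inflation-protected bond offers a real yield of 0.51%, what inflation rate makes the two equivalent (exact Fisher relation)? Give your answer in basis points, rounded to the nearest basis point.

(1 + π) = (1 + i)/(1 + r) = 1.03910 / 1.00510 = 1.033827
Break-even inflation = 1.033827 − 1 → 338 basis points.

338 basis points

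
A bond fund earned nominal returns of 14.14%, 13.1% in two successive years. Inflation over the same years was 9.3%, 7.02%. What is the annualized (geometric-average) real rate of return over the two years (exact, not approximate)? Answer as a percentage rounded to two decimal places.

Nominal growth factor = 1.1414 × 1.1310 = 1.29092340
Price-level growth factor = 1.0930 × 1.0702 = 1.16972860
Real growth factor = 1.29092340 / 1.16972860 = 1.10360933
Annualized real rate = 1.10360933^(1/2) − 1 = 5.0528% → 5.05%.

5.05%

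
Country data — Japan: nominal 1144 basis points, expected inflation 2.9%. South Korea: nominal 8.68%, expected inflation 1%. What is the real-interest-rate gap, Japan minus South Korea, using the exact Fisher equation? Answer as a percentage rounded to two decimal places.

0.70%

Japan: (1 + 0.1144)/(1 + 0.0290) − 1 = 8.2993%
South Korea: (1 + 0.0868)/(1 + 0.0100) − 1 = 7.6040%
Differential = 8.2993% − 7.6040% = 0.6954% → 0.70%.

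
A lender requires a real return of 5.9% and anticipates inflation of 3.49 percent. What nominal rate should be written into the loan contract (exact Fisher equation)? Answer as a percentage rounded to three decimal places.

(1 + i) = (1 + r)(1 + π) = 1.05900 × 1.03490 = 1.0959591
i = 1.0959591 − 1, so the required nominal rate is 9.596%.

9.596%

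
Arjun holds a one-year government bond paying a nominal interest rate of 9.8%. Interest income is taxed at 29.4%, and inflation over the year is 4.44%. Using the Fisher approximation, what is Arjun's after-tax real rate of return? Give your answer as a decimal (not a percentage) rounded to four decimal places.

0.0248

After-tax nominal return = 9.8% × (1 − 0.294) = 6.9188%.
r ≈ 6.9188% − 4.44% → 0.0248.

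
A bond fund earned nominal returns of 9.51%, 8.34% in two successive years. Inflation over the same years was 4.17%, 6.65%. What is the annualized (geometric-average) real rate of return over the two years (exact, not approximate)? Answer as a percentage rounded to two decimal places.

3.34%

Nominal growth factor = 1.0951 × 1.0834 = 1.18643134
Price-level growth factor = 1.0417 × 1.0665 = 1.11097305
Real growth factor = 1.18643134 / 1.11097305 = 1.06792090
Annualized real rate = 1.06792090^(1/2) − 1 = 3.3403% → 3.34%.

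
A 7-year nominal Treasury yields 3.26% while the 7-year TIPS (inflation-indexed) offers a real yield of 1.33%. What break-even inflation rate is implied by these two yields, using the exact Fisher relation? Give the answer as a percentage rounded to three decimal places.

(1 + π) = (1 + i)/(1 + r) = 1.03260 / 1.01330 = 1.019047
Break-even inflation = 1.019047 − 1 → 1.905%.

1.905%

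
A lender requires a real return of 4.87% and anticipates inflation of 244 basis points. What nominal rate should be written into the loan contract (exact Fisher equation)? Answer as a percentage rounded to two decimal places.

(1 + i) = (1 + r)(1 + π) = 1.04870 × 1.02440 = 1.07428828
i = 1.07428828 − 1, so the required nominal rate is 7.43%.

7.43%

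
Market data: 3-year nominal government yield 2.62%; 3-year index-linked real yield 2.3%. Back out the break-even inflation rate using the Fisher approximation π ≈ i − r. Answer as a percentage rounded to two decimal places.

π ≈ i − r = 2.62% − 2.3% → 0.32%.

0.32%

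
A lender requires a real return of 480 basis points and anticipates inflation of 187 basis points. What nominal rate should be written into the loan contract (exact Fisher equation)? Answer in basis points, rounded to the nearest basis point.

(1 + i) = (1 + r)(1 + π) = 1.04800 × 1.01870 = 1.0675976
i = 1.0675976 − 1, so the required nominal rate is 676 basis points.

676 basis points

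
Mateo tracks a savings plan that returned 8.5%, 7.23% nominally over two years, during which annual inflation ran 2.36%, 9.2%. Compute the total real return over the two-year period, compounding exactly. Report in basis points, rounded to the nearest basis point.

Compound the nominal returns: 1.0850 × 1.0723 = 1.163446.
Compound inflation: 1.0236 × 1.0920 = 1.117771.
Deflate: 1.163446 / 1.117771 = 1.040862.
Total real return = 1.040862 − 1 → 409 basis points.

409 basis points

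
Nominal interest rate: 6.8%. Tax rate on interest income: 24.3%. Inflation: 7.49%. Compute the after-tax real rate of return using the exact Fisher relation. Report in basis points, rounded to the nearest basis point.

-218 basis points

After-tax nominal return = 6.8% × (1 − 0.243) = 5.1476%.
1 + r = 1.051476 / 1.07490 = 0.978208
After-tax real rate = 0.978208 − 1 → -218 basis points.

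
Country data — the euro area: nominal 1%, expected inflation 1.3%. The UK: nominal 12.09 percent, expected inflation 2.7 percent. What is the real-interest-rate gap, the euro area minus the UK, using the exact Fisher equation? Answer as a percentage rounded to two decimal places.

The euro area: (1 + 0.0100)/(1 + 0.0130) − 1 = -0.2962%
The UK: (1 + 0.1209)/(1 + 0.0270) − 1 = 9.1431%
Differential = -0.2962% − 9.1431% = -9.4393% → -9.44%.

-9.44%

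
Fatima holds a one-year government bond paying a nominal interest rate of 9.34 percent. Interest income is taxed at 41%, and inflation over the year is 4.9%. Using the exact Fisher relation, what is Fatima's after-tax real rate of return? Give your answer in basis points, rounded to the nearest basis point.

58 basis points

After-tax nominal return = 9.34% × (1 − 0.41) = 5.5106%.
1 + r = 1.055106 / 1.04900 = 1.005821
After-tax real rate = 1.005821 − 1 → 58 basis points.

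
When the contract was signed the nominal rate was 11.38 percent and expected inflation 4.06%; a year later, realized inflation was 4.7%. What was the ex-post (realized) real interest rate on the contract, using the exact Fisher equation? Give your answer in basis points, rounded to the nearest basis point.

638 basis points

Ex-post: (1 + 0.1138)/(1 + 0.0470) − 1 = 6.3801%
So the realized real rate is 638 basis points.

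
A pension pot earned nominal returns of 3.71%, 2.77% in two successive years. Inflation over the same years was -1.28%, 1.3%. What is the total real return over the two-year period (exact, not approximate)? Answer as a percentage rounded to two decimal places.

6.58%

Nominal growth factor = 1.0371 × 1.0277 = 1.065828
Price-level growth factor = 0.9872 × 1.0130 = 1.000034
Real growth factor = 1.065828 / 1.000034 = 1.065792
Total real return = 1.065792 − 1 → 6.58%.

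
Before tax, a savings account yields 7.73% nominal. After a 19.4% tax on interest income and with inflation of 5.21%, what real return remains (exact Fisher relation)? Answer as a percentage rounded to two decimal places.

0.97%

After-tax nominal return = 7.73% × (1 − 0.194) = 6.23038%.
1 + r = 1.0623038 / 1.05210 = 1.009699
After-tax real rate = 1.009699 − 1 → 0.97%.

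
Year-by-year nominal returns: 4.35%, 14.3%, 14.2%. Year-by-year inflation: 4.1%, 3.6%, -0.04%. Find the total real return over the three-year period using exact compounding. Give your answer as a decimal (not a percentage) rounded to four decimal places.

0.2635

Compound the nominal returns: 1.0435 × 1.1430 × 1.1420 = 1.362087.
Compound inflation: 1.0410 × 1.0360 × 0.9996 = 1.078045.
Deflate: 1.362087 / 1.078045 = 1.263479.
Total real return = 1.263479 − 1 → 0.2635.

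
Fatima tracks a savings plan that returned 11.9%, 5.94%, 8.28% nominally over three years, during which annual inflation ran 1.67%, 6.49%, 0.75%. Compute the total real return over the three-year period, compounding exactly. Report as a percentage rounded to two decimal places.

17.68%

Nominal growth factor = 1.1190 × 1.0594 × 1.0828 = 1.283625
Price-level growth factor = 1.0167 × 1.0649 × 1.0075 = 1.090804
Real growth factor = 1.283625 / 1.090804 = 1.176770
Total real return = 1.176770 − 1 → 17.68%.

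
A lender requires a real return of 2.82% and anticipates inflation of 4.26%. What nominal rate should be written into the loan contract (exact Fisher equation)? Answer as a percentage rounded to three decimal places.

7.200%

(1 + i) = (1 + r)(1 + π) = 1.02820 × 1.04260 = 1.07200132
i = 1.07200132 − 1, so the required nominal rate is 7.200%.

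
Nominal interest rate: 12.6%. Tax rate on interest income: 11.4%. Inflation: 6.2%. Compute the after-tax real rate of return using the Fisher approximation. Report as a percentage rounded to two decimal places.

After-tax nominal return = 12.6% × (1 − 0.114) = 11.1636%.
r ≈ 11.1636% − 6.2% → 4.96%.

4.96%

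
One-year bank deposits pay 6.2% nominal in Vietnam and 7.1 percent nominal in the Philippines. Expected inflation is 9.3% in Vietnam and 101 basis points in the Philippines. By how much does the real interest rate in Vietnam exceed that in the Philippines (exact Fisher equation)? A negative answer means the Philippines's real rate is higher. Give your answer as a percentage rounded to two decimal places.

-8.87%

Vietnam: (1 + 0.0620)/(1 + 0.0930) − 1 = -2.8362%
The Philippines: (1 + 0.0710)/(1 + 0.0101) − 1 = 6.0291%
Differential = -2.8362% − 6.0291% = -8.8653% → -8.87%.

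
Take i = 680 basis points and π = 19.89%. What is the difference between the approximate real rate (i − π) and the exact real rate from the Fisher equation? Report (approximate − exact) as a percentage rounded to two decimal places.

-2.17%

Approximate: r ≈ 6.800% − 19.890% = -13.0900%
Exact: (1 + 0.0680)/(1 + 0.1989) − 1 = -10.9183%
Error = -13.0900% − (-10.9183%) = -2.1717% → -2.17%.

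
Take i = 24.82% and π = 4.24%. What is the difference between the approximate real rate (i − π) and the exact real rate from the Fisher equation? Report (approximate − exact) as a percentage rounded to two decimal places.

0.84%

Approximate: r ≈ 24.820% − 4.240% = 20.5800%
Exact: (1 + 0.2482)/(1 + 0.0424) − 1 = 19.7429%
Error = 20.5800% − 19.7429% = 0.8371% → 0.84%.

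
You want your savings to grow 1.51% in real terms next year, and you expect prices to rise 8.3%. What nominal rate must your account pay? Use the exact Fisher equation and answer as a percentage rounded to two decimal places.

(1 + i) = (1 + r)(1 + π) = 1.01510 × 1.08300 = 1.0993533
i = 1.0993533 − 1, so the required nominal rate is 9.94%.

9.94%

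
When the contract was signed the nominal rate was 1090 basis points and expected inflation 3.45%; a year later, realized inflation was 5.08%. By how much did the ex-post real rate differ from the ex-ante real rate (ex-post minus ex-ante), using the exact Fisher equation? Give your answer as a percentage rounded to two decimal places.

Ex-ante: (1 + 0.1090)/(1 + 0.0345) − 1 = 7.2015%
Ex-post: (1 + 0.1090)/(1 + 0.0508) − 1 = 5.5386%
Difference (ex-post − ex-ante) = -1.6629% → -1.66%.

-1.66%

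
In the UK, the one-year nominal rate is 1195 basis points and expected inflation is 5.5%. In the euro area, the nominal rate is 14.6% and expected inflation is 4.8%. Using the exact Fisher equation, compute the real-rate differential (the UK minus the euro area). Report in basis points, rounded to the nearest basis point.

-324 basis points

The UK: (1 + 0.1195)/(1 + 0.0550) − 1 = 6.1137%
The euro area: (1 + 0.1460)/(1 + 0.0480) − 1 = 9.3511%
Differential = 6.1137% − 9.3511% = -3.2374% → -324 basis points.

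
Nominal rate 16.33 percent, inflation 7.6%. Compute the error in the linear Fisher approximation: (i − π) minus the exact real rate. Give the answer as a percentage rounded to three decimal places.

0.617%

Approximate: r ≈ 16.330% − 7.600% = 8.7300%
Exact: (1 + 0.1633)/(1 + 0.0760) − 1 = 8.1134%
Error = 8.7300% − 8.1134% = 0.6166% → 0.617%.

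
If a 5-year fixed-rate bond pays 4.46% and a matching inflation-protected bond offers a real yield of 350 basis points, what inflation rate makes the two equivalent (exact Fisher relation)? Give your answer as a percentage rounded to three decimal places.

0.928%

(1 + π) = (1 + i)/(1 + r) = 1.04460 / 1.03500 = 1.0092754
Break-even inflation = 1.0092754 − 1 → 0.928%.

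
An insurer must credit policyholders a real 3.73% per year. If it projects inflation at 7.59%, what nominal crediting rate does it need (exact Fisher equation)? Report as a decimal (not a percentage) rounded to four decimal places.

0.1160

(1 + i) = (1 + r)(1 + π) = 1.03730 × 1.07590 = 1.11603107
i = 1.11603107 − 1, so the required nominal rate is 0.1160.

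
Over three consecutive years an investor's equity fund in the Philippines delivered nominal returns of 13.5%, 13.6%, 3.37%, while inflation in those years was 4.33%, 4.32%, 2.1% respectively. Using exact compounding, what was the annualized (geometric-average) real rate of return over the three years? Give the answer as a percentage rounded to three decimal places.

Compound the nominal returns: 1.1350 × 1.1360 × 1.0337 = 1.33281143.
Compound inflation: 1.0433 × 1.0432 × 1.0210 = 1.11122634.
Deflate: 1.33281143 / 1.11122634 = 1.19940590.
Annualized real rate = 1.19940590^(1/3) − 1 = 6.2483% → 6.248%.

6.248%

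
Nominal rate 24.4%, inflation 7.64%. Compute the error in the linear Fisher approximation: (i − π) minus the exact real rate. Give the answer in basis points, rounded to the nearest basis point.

119 basis points

Approximate: r ≈ 24.400% − 7.640% = 16.7600%
Exact: (1 + 0.2440)/(1 + 0.0764) − 1 = 15.5704%
Error = 16.7600% − 15.5704% = 1.1896% → 119 basis points.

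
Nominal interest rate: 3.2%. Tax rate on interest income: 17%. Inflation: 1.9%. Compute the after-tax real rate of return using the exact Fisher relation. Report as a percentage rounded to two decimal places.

0.74%

After-tax nominal return = 3.2% × (1 − 0.17) = 2.6560%.
1 + r = 1.02656 / 1.01900 = 1.007419
After-tax real rate = 1.007419 − 1 → 0.74%.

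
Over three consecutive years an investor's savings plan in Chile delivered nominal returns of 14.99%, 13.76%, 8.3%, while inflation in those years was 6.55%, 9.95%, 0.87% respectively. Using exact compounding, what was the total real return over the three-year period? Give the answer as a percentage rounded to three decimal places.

Compound the nominal returns: 1.1499 × 1.1376 × 1.0830 = 1.416701.
Compound inflation: 1.0655 × 1.0995 × 1.0087 = 1.181709.
Deflate: 1.416701 / 1.181709 = 1.198857.
Total real return = 1.198857 − 1 → 19.886%.

19.886%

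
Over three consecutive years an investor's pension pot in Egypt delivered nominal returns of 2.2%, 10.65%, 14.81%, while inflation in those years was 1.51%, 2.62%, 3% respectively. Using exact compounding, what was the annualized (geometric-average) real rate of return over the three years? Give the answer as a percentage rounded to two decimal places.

6.56%

Compound the nominal returns: 1.0220 × 1.1065 × 1.1481 = 1.29832085.
Compound inflation: 1.0151 × 1.0262 × 1.0300 = 1.07294649.
Deflate: 1.29832085 / 1.07294649 = 1.21005182.
Annualized real rate = 1.21005182^(1/3) − 1 = 6.5617% → 6.56%.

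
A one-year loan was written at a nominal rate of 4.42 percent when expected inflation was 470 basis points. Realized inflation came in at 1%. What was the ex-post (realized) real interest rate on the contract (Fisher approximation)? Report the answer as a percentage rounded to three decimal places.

Ex-post: 4.42% − 1% = 3.420%
So the realized real rate is 3.420%.

3.420%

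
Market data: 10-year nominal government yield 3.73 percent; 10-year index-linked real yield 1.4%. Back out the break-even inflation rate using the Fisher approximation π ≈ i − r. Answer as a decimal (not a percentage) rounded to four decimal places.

0.0233

π ≈ i − r = 3.73% − 1.4% → 0.0233.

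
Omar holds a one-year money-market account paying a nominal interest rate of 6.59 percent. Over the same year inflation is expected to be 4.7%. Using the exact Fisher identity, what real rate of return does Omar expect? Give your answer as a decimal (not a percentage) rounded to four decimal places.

0.0181

By the Fisher identity, 1 + r = (1 + i)/(1 + π).
1 + r = 1.06590 / 1.04700 = 1.018052
r = 1.018052 − 1 = 1.8052%, i.e. 0.0181.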